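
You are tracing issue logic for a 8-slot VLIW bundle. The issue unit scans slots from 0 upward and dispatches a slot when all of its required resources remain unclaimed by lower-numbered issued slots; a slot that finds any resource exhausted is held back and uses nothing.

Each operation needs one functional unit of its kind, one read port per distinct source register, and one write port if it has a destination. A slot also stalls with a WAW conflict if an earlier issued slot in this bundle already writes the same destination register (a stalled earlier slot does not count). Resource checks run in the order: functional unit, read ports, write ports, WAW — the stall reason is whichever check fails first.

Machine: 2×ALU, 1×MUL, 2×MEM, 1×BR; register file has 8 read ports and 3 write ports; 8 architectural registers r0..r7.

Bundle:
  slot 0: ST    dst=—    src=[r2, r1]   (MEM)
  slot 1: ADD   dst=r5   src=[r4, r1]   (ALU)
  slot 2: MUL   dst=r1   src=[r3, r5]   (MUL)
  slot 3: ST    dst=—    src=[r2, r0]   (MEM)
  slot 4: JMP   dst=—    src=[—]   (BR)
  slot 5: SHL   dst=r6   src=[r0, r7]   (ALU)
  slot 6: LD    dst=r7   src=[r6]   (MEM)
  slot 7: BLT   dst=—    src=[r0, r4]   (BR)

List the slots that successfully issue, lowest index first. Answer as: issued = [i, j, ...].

  0. MEM ⇒ go  {2A/1Mu/1Ld/1B | 6r 3w}
  1. ALU→r5 ⇒ go  {1A/1Mu/1Ld/1B | 4r 2w}
  2. MUL→r1 ⇒ go  {1A/0Mu/1Ld/1B | 2r 1w}
  3. MEM ⇒ go  {1A/0Mu/0Ld/1B | 0r 1w}
  4. BR ⇒ go  {1A/0Mu/0Ld/0B | 0r 1w}
  5. ALU→r6 ⇒ no(RD_PORT)  {1A/0Mu/0Ld/0B | 0r 1w}
  6. MEM→r7 ⇒ no(FU)  {1A/0Mu/0Ld/0B | 0r 1w}
  7. BR ⇒ no(FU)  {1A/0Mu/0Ld/0B | 0r 1w}

issued = [0, 1, 2, 3, 4]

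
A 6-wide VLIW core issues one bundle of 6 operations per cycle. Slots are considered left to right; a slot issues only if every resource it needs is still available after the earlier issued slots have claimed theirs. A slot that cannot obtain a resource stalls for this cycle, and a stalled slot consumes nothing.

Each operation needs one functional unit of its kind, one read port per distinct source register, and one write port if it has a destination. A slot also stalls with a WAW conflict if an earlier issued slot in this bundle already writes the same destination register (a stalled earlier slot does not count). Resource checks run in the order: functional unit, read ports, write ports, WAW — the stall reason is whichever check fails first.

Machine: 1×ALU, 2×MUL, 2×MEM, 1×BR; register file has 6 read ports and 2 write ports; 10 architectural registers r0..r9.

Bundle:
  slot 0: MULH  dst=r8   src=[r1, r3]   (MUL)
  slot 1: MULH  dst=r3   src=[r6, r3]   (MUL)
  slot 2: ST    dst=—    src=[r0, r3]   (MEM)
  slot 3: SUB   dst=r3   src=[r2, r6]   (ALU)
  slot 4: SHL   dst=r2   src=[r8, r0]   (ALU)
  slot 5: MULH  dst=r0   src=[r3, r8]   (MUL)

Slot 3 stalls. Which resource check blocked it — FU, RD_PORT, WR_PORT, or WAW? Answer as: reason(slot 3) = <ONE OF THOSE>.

reason(slot 3) = RD_PORT

(0) want 1×MUL +2rd +1wr — yes → AL1|MU1|ME2|BR1|rd4|wr1
(1) want 1×MUL +2rd +1wr — yes → AL1|MU0|ME2|BR1|rd2|wr0
(2) want 1×MEM +2rd +0wr — yes → AL1|MU0|ME1|BR1|rd0|wr0
(3) want 1×ALU +2rd +1wr — RD_PORT → AL1|MU0|ME1|BR1|rd0|wr0
(4) want 1×ALU +2rd +1wr — RD_PORT → AL1|MU0|ME1|BR1|rd0|wr0
(5) want 1×MUL +2rd +1wr — FU → AL1|MU0|ME1|BR1|rd0|wr0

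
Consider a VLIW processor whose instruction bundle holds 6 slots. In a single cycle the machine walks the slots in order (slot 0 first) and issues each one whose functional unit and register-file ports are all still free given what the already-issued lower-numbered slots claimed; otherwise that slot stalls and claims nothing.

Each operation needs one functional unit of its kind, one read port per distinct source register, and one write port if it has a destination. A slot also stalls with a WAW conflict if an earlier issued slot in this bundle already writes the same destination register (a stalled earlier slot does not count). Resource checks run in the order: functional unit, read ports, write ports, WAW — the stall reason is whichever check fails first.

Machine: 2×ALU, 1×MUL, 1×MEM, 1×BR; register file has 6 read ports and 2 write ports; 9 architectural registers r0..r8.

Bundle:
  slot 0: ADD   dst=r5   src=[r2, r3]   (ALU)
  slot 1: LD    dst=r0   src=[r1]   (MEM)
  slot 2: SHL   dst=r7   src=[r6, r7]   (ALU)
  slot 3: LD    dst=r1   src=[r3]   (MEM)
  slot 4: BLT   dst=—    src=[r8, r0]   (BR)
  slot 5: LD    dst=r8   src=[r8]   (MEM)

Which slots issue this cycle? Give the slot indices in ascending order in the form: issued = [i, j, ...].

[0] ALU needs rd=2 wr=1: ok; after: ALU=1 MUL=1 MEM=1 BR=1, R=4, W=1
[1] MEM needs rd=1 wr=1: ok; after: ALU=1 MUL=1 MEM=0 BR=1, R=3, W=0
[2] ALU needs rd=2 wr=1: WR_PORT; after: ALU=1 MUL=1 MEM=0 BR=1, R=3, W=0
[3] MEM needs rd=1 wr=1: FU; after: ALU=1 MUL=1 MEM=0 BR=1, R=3, W=0
[4] BR needs rd=2 wr=0: ok; after: ALU=1 MUL=1 MEM=0 BR=0, R=1, W=0
[5] MEM needs rd=1 wr=1: FU; after: ALU=1 MUL=1 MEM=0 BR=0, R=1, W=0

issued = [0, 1, 4]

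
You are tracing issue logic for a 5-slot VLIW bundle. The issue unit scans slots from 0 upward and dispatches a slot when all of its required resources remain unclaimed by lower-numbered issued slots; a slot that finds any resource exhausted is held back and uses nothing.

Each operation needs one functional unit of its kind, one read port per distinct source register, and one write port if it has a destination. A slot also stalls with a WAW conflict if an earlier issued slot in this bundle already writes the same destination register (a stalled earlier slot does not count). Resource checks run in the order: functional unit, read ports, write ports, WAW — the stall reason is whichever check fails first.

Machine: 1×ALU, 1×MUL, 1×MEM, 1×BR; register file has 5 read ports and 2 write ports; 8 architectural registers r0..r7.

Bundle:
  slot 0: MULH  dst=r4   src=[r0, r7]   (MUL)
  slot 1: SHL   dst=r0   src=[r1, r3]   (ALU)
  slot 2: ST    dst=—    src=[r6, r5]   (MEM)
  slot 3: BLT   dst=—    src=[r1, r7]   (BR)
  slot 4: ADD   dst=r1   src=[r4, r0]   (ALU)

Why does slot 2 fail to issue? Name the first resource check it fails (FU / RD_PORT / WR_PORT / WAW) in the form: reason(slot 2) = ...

reason(slot 2) = RD_PORT

slot 0 (MUL): ISSUE — free A1,Mu0,Ld1,B1 rp3 wp1
slot 1 (ALU): ISSUE — free A0,Mu0,Ld1,B1 rp1 wp0
slot 2 (MEM): stall RD_PORT — free A0,Mu0,Ld1,B1 rp1 wp0
slot 3 (BR): stall RD_PORT — free A0,Mu0,Ld1,B1 rp1 wp0
slot 4 (ALU): stall FU — free A0,Mu0,Ld1,B1 rp1 wp0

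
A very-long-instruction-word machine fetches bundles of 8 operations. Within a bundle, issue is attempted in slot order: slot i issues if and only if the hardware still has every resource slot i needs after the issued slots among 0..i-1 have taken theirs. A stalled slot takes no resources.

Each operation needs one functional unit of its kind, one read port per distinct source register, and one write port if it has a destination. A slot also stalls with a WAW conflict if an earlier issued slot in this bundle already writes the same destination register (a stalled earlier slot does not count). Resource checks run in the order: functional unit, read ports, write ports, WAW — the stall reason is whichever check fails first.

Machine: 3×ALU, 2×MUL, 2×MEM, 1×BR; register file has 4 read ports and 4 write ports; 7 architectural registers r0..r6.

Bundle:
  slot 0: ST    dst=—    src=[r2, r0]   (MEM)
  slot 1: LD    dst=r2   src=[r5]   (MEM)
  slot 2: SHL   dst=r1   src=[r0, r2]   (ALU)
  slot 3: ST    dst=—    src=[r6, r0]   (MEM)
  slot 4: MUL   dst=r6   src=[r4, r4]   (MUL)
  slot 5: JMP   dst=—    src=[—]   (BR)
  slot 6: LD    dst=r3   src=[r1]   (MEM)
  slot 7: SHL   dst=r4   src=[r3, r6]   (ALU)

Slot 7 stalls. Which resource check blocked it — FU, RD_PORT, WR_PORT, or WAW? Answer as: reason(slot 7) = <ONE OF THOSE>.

  0. MEM ⇒ go  {3A/2Mu/1Ld/1B | 2r 4w}
  1. MEM→r2 ⇒ go  {3A/2Mu/0Ld/1B | 1r 3w}
  2. ALU→r1 ⇒ no(RD_PORT)  {3A/2Mu/0Ld/1B | 1r 3w}
  3. MEM ⇒ no(FU)  {3A/2Mu/0Ld/1B | 1r 3w}
  4. MUL→r6 ⇒ go  {3A/1Mu/0Ld/1B | 0r 2w}
  5. BR ⇒ go  {3A/1Mu/0Ld/0B | 0r 2w}
  6. MEM→r3 ⇒ no(FU)  {3A/1Mu/0Ld/0B | 0r 2w}
  7. ALU→r4 ⇒ no(RD_PORT)  {3A/1Mu/0Ld/0B | 0r 2w}

reason(slot 7) = RD_PORT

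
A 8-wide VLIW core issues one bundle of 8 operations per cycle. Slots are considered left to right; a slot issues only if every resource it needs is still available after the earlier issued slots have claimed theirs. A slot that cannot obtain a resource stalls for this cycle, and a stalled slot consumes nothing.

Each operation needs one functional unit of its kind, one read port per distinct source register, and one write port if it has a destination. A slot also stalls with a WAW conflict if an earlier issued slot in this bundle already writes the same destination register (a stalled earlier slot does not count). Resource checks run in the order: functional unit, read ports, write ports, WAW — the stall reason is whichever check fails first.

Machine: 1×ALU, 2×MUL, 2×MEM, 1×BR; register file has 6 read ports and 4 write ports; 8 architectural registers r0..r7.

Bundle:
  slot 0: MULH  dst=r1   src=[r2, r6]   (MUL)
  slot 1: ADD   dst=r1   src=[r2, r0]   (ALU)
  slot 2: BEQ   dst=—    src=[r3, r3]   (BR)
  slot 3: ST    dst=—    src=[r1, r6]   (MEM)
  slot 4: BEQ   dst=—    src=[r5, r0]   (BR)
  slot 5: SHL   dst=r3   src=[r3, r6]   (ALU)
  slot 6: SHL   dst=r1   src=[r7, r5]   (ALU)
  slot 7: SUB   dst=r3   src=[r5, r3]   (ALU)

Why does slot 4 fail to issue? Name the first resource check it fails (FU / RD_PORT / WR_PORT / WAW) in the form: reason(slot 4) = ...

reason(slot 4) = FU

[0] MUL needs rd=2 wr=1: ok; after: ALU=1 MUL=1 MEM=2 BR=1, R=4, W=3
[1] ALU needs rd=2 wr=1: WAW; after: ALU=1 MUL=1 MEM=2 BR=1, R=4, W=3
[2] BR needs rd=1 wr=0: ok; after: ALU=1 MUL=1 MEM=2 BR=0, R=3, W=3
[3] MEM needs rd=2 wr=0: ok; after: ALU=1 MUL=1 MEM=1 BR=0, R=1, W=3
[4] BR needs rd=2 wr=0: FU; after: ALU=1 MUL=1 MEM=1 BR=0, R=1, W=3
[5] ALU needs rd=2 wr=1: RD_PORT; after: ALU=1 MUL=1 MEM=1 BR=0, R=1, W=3
[6] ALU needs rd=2 wr=1: RD_PORT; after: ALU=1 MUL=1 MEM=1 BR=0, R=1, W=3
[7] ALU needs rd=2 wr=1: RD_PORT; after: ALU=1 MUL=1 MEM=1 BR=0, R=1, W=3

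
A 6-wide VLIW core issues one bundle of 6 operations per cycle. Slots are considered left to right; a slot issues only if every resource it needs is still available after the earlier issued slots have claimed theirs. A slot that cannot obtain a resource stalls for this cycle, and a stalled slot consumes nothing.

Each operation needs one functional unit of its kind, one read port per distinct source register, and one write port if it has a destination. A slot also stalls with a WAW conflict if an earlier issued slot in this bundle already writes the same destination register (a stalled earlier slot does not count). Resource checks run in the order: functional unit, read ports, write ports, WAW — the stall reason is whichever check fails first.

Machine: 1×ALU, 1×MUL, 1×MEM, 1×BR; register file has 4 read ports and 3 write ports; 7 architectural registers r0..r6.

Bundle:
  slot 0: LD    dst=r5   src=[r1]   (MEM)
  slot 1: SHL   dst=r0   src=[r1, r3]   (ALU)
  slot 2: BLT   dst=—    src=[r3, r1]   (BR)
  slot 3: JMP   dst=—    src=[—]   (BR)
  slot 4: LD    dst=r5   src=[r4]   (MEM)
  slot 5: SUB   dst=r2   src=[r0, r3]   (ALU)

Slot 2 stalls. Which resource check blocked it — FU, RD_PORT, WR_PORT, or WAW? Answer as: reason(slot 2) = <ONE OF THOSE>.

reason(slot 2) = RD_PORT

#0 MEM src=r1 dispatched  <A:1 Mu:1 Ld:0 B:1 rd:3 wr:2>
#1 ALU src=r1,r3 dispatched  <A:0 Mu:1 Ld:0 B:1 rd:1 wr:1>
#2 BR src=r3,r1 held:RD_PORT  <A:0 Mu:1 Ld:0 B:1 rd:1 wr:1>
#3 BR src=- dispatched  <A:0 Mu:1 Ld:0 B:0 rd:1 wr:1>
#4 MEM src=r4 held:FU  <A:0 Mu:1 Ld:0 B:0 rd:1 wr:1>
#5 ALU src=r0,r3 held:FU  <A:0 Mu:1 Ld:0 B:0 rd:1 wr:1>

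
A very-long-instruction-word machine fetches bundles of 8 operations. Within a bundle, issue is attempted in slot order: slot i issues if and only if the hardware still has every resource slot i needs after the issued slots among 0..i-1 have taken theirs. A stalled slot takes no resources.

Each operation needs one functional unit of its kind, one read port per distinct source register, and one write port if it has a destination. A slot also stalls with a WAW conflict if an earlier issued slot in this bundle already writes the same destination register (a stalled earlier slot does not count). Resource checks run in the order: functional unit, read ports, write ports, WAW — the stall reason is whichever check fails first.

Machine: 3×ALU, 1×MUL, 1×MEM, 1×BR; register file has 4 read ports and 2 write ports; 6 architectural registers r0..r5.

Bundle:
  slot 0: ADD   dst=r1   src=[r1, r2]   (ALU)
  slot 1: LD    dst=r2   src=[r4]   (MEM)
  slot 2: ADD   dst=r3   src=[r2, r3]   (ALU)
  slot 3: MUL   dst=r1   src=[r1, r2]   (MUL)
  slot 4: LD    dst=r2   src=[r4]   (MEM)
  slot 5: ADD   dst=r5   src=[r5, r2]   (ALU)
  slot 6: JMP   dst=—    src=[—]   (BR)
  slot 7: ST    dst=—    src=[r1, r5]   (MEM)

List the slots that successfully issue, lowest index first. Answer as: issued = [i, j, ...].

[0] ALU needs rd=2 wr=1: ok; after: ALU=2 MUL=1 MEM=1 BR=1, R=2, W=1
[1] MEM needs rd=1 wr=1: ok; after: ALU=2 MUL=1 MEM=0 BR=1, R=1, W=0
[2] ALU needs rd=2 wr=1: RD_PORT; after: ALU=2 MUL=1 MEM=0 BR=1, R=1, W=0
[3] MUL needs rd=2 wr=1: RD_PORT; after: ALU=2 MUL=1 MEM=0 BR=1, R=1, W=0
[4] MEM needs rd=1 wr=1: FU; after: ALU=2 MUL=1 MEM=0 BR=1, R=1, W=0
[5] ALU needs rd=2 wr=1: RD_PORT; after: ALU=2 MUL=1 MEM=0 BR=1, R=1, W=0
[6] BR needs rd=0 wr=0: ok; after: ALU=2 MUL=1 MEM=0 BR=0, R=1, W=0
[7] MEM needs rd=2 wr=0: FU; after: ALU=2 MUL=1 MEM=0 BR=0, R=1, W=0

issued = [0, 1, 6]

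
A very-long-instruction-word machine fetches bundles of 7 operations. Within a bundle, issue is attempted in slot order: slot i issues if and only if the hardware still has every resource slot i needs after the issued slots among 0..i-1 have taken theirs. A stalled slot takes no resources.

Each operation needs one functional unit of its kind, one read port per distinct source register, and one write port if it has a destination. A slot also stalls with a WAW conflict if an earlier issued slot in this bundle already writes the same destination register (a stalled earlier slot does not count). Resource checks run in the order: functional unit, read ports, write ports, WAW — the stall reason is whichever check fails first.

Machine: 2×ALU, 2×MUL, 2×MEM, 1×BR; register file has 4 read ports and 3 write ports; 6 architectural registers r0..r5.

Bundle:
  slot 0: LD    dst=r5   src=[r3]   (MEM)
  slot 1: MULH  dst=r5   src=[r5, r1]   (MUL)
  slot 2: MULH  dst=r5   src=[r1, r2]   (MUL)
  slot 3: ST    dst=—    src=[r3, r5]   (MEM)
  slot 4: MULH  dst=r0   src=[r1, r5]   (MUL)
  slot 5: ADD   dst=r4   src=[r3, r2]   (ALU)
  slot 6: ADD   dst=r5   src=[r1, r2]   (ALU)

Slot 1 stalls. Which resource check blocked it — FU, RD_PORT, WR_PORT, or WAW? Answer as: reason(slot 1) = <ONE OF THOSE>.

reason(slot 1) = WAW

[0] MEM needs rd=1 wr=1: ok; after: ALU=2 MUL=2 MEM=1 BR=1, R=3, W=2
[1] MUL needs rd=2 wr=1: WAW; after: ALU=2 MUL=2 MEM=1 BR=1, R=3, W=2
[2] MUL needs rd=2 wr=1: WAW; after: ALU=2 MUL=2 MEM=1 BR=1, R=3, W=2
[3] MEM needs rd=2 wr=0: ok; after: ALU=2 MUL=2 MEM=0 BR=1, R=1, W=2
[4] MUL needs rd=2 wr=1: RD_PORT; after: ALU=2 MUL=2 MEM=0 BR=1, R=1, W=2
[5] ALU needs rd=2 wr=1: RD_PORT; after: ALU=2 MUL=2 MEM=0 BR=1, R=1, W=2
[6] ALU needs rd=2 wr=1: RD_PORT; after: ALU=2 MUL=2 MEM=0 BR=1, R=1, W=2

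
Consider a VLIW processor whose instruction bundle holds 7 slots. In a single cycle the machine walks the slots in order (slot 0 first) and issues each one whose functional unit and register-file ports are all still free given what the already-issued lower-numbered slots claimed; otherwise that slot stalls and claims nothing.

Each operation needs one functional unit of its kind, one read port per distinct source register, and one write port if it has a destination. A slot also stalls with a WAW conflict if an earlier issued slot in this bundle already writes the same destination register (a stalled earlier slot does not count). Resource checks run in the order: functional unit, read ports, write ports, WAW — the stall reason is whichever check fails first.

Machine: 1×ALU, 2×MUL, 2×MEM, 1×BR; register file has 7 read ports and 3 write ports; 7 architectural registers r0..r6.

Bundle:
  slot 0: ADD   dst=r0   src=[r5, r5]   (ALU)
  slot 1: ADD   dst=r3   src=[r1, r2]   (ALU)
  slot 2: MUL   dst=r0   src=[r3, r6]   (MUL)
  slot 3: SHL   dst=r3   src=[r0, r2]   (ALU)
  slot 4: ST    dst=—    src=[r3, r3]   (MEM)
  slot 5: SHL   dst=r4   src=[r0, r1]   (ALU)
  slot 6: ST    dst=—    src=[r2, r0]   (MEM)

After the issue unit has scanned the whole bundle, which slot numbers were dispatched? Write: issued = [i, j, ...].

issued = [0, 4, 6]

  0. ALU→r0 ⇒ go  {0A/2Mu/2Ld/1B | 6r 2w}
  1. ALU→r3 ⇒ no(FU)  {0A/2Mu/2Ld/1B | 6r 2w}
  2. MUL→r0 ⇒ no(WAW)  {0A/2Mu/2Ld/1B | 6r 2w}
  3. ALU→r3 ⇒ no(FU)  {0A/2Mu/2Ld/1B | 6r 2w}
  4. MEM ⇒ go  {0A/2Mu/1Ld/1B | 5r 2w}
  5. ALU→r4 ⇒ no(FU)  {0A/2Mu/1Ld/1B | 5r 2w}
  6. MEM ⇒ go  {0A/2Mu/0Ld/1B | 3r 2w}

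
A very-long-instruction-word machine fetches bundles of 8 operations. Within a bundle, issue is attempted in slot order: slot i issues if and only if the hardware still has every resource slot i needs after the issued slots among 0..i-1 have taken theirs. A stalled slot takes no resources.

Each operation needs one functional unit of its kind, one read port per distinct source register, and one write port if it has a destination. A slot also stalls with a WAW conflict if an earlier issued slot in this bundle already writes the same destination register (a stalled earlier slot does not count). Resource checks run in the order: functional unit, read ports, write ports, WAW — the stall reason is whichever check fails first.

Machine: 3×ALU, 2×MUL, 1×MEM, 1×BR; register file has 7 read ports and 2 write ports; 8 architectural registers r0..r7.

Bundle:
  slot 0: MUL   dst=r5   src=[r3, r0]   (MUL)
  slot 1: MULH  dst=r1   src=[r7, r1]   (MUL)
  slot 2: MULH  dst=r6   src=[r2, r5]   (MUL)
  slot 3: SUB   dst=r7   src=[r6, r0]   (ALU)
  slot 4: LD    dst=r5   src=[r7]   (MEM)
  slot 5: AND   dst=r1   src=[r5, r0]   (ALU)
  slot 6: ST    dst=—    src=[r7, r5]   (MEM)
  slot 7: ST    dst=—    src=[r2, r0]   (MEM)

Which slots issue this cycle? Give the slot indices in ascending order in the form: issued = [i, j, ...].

  0. MUL→r5 ⇒ go  {3A/1Mu/1Ld/1B | 5r 1w}
  1. MUL→r1 ⇒ go  {3A/0Mu/1Ld/1B | 3r 0w}
  2. MUL→r6 ⇒ no(FU)  {3A/0Mu/1Ld/1B | 3r 0w}
  3. ALU→r7 ⇒ no(WR_PORT)  {3A/0Mu/1Ld/1B | 3r 0w}
  4. MEM→r5 ⇒ no(WR_PORT)  {3A/0Mu/1Ld/1B | 3r 0w}
  5. ALU→r1 ⇒ no(WR_PORT)  {3A/0Mu/1Ld/1B | 3r 0w}
  6. MEM ⇒ go  {3A/0Mu/0Ld/1B | 1r 0w}
  7. MEM ⇒ no(FU)  {3A/0Mu/0Ld/1B | 1r 0w}

issued = [0, 1, 6]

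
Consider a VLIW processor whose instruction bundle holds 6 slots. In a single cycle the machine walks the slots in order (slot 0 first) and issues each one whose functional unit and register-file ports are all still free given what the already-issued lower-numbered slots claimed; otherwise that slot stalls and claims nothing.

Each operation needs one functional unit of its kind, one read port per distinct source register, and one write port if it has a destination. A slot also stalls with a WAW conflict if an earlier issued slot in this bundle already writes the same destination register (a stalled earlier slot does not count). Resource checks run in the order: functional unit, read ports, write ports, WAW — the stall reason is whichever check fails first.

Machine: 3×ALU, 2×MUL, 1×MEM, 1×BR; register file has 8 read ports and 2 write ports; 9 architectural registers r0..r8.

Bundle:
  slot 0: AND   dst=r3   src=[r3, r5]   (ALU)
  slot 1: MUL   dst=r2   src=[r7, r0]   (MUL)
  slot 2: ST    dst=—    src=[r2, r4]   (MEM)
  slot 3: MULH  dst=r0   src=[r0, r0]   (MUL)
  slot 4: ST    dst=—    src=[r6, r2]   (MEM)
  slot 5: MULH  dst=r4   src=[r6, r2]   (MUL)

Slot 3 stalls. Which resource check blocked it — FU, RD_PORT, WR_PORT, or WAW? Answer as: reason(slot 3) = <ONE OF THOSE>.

  0. ALU→r3 ⇒ go  {2A/2Mu/1Ld/1B | 6r 1w}
  1. MUL→r2 ⇒ go  {2A/1Mu/1Ld/1B | 4r 0w}
  2. MEM ⇒ go  {2A/1Mu/0Ld/1B | 2r 0w}
  3. MUL→r0 ⇒ no(WR_PORT)  {2A/1Mu/0Ld/1B | 2r 0w}
  4. MEM ⇒ no(FU)  {2A/1Mu/0Ld/1B | 2r 0w}
  5. MUL→r4 ⇒ no(WR_PORT)  {2A/1Mu/0Ld/1B | 2r 0w}

reason(slot 3) = WR_PORT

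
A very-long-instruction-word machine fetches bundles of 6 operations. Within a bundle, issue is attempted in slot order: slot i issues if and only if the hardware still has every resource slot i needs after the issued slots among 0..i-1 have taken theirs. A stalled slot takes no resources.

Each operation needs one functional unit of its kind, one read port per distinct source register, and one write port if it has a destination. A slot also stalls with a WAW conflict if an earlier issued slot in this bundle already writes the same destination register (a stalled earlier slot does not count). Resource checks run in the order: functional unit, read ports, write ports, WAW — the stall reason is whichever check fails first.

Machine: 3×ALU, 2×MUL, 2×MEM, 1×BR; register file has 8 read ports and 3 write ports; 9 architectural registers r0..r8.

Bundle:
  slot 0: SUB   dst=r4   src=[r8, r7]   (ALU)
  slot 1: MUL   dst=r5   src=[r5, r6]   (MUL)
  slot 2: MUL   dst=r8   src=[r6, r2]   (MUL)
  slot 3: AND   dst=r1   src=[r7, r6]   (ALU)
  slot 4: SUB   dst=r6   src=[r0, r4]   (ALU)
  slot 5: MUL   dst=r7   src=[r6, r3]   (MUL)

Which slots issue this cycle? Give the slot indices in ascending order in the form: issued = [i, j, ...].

slot 0 (ALU): ISSUE — free A2,Mu2,Ld2,B1 rp6 wp2
slot 1 (MUL): ISSUE — free A2,Mu1,Ld2,B1 rp4 wp1
slot 2 (MUL): ISSUE — free A2,Mu0,Ld2,B1 rp2 wp0
slot 3 (ALU): stall WR_PORT — free A2,Mu0,Ld2,B1 rp2 wp0
slot 4 (ALU): stall WR_PORT — free A2,Mu0,Ld2,B1 rp2 wp0
slot 5 (MUL): stall FU — free A2,Mu0,Ld2,B1 rp2 wp0

issued = [0, 1, 2]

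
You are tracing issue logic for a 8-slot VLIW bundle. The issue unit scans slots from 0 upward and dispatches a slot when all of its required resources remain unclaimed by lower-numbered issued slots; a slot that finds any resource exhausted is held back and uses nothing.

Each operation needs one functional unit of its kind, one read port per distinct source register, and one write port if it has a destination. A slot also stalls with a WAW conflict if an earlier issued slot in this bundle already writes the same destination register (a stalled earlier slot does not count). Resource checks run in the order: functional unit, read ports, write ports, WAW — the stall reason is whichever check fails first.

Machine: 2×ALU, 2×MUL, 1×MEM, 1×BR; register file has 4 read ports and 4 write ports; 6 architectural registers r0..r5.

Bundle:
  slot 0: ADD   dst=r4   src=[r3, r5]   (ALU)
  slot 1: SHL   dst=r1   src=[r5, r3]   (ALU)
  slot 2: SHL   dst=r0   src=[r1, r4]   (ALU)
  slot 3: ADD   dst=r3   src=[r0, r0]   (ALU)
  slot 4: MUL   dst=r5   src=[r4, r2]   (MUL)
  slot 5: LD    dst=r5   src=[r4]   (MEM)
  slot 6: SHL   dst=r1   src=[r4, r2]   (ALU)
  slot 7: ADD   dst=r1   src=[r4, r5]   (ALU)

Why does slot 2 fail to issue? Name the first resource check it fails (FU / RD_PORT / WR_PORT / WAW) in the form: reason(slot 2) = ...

slot 0 (ALU): ISSUE — free A1,Mu2,Ld1,B1 rp2 wp3
slot 1 (ALU): ISSUE — free A0,Mu2,Ld1,B1 rp0 wp2
slot 2 (ALU): stall FU — free A0,Mu2,Ld1,B1 rp0 wp2
slot 3 (ALU): stall FU — free A0,Mu2,Ld1,B1 rp0 wp2
slot 4 (MUL): stall RD_PORT — free A0,Mu2,Ld1,B1 rp0 wp2
slot 5 (MEM): stall RD_PORT — free A0,Mu2,Ld1,B1 rp0 wp2
slot 6 (ALU): stall FU — free A0,Mu2,Ld1,B1 rp0 wp2
slot 7 (ALU): stall FU — free A0,Mu2,Ld1,B1 rp0 wp2

reason(slot 2) = FU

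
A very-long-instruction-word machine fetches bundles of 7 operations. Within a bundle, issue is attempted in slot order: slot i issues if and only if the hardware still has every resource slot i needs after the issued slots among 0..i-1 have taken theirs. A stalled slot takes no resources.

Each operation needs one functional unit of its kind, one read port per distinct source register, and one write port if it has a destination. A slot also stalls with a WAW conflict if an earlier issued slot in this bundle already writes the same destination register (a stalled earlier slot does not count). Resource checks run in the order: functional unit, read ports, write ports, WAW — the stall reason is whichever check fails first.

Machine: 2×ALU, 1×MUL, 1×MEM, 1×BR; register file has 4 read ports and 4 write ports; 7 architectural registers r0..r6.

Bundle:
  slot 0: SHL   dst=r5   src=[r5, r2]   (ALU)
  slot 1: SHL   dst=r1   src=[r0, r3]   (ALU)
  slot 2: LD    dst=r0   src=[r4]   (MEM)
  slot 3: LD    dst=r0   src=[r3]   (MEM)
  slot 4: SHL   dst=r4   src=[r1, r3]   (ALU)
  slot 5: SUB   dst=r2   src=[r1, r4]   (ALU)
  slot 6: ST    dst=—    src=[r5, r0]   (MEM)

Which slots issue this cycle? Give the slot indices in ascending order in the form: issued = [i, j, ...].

issued = [0, 1]

slot 0 (ALU): ISSUE — free A1,Mu1,Ld1,B1 rp2 wp3
slot 1 (ALU): ISSUE — free A0,Mu1,Ld1,B1 rp0 wp2
slot 2 (MEM): stall RD_PORT — free A0,Mu1,Ld1,B1 rp0 wp2
slot 3 (MEM): stall RD_PORT — free A0,Mu1,Ld1,B1 rp0 wp2
slot 4 (ALU): stall FU — free A0,Mu1,Ld1,B1 rp0 wp2
slot 5 (ALU): stall FU — free A0,Mu1,Ld1,B1 rp0 wp2
slot 6 (MEM): stall RD_PORT — free A0,Mu1,Ld1,B1 rp0 wp2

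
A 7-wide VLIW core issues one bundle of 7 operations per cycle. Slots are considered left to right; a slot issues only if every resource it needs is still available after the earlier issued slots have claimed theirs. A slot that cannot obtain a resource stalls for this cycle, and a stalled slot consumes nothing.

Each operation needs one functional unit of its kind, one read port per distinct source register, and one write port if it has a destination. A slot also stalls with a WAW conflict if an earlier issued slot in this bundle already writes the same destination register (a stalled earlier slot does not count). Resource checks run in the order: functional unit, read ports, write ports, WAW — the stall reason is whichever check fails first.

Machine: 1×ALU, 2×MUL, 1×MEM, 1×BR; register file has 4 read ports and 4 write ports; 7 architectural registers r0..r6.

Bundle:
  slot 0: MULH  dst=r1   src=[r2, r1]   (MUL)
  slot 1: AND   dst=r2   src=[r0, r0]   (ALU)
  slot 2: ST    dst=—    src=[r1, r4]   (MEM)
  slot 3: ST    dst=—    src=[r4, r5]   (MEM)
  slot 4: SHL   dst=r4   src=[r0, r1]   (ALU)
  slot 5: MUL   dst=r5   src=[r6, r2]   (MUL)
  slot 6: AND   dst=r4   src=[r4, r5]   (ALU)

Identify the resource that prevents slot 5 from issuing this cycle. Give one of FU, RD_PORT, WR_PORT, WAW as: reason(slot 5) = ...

reason(slot 5) = RD_PORT

(0) want 1×MUL +2rd +1wr — yes → AL1|MU1|ME1|BR1|rd2|wr3
(1) want 1×ALU +1rd +1wr — yes → AL0|MU1|ME1|BR1|rd1|wr2
(2) want 1×MEM +2rd +0wr — RD_PORT → AL0|MU1|ME1|BR1|rd1|wr2
(3) want 1×MEM +2rd +0wr — RD_PORT → AL0|MU1|ME1|BR1|rd1|wr2
(4) want 1×ALU +2rd +1wr — FU → AL0|MU1|ME1|BR1|rd1|wr2
(5) want 1×MUL +2rd +1wr — RD_PORT → AL0|MU1|ME1|BR1|rd1|wr2
(6) want 1×ALU +2rd +1wr — FU → AL0|MU1|ME1|BR1|rd1|wr2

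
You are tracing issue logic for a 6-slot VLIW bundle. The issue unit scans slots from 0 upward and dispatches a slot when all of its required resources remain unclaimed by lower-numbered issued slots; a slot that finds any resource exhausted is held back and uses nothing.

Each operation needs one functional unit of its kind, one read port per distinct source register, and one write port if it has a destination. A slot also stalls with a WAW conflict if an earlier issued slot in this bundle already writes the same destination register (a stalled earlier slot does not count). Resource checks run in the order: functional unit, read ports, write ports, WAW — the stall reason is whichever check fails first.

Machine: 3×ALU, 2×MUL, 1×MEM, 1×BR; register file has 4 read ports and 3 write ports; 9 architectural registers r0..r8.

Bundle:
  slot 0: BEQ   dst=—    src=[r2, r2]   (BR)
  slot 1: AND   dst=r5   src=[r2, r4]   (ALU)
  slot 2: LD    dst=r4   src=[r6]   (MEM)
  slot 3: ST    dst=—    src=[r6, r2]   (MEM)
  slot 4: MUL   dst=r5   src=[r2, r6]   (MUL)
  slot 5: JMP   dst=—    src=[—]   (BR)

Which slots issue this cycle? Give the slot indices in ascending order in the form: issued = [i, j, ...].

slot 0 (BR): ISSUE — free A3,Mu2,Ld1,B0 rp3 wp3
slot 1 (ALU): ISSUE — free A2,Mu2,Ld1,B0 rp1 wp2
slot 2 (MEM): ISSUE — free A2,Mu2,Ld0,B0 rp0 wp1
slot 3 (MEM): stall FU — free A2,Mu2,Ld0,B0 rp0 wp1
slot 4 (MUL): stall RD_PORT — free A2,Mu2,Ld0,B0 rp0 wp1
slot 5 (BR): stall FU — free A2,Mu2,Ld0,B0 rp0 wp1

issued = [0, 1, 2]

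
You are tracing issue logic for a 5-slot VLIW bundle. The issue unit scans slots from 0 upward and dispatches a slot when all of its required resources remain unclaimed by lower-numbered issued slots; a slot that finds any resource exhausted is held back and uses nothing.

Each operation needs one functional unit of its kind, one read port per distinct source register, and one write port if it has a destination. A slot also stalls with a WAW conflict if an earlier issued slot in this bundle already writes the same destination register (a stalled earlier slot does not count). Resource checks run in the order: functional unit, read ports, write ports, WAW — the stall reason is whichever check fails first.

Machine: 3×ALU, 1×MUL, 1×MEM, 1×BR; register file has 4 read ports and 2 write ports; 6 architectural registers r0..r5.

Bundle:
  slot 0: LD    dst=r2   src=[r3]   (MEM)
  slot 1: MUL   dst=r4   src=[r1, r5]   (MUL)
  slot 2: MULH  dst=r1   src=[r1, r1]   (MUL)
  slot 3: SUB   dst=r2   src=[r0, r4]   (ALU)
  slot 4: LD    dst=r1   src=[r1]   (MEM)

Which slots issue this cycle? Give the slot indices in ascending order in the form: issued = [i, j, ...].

issued = [0, 1]

(0) want 1×MEM +1rd +1wr — yes → AL3|MU1|ME0|BR1|rd3|wr1
(1) want 1×MUL +2rd +1wr — yes → AL3|MU0|ME0|BR1|rd1|wr0
(2) want 1×MUL +1rd +1wr — FU → AL3|MU0|ME0|BR1|rd1|wr0
(3) want 1×ALU +2rd +1wr — RD_PORT → AL3|MU0|ME0|BR1|rd1|wr0
(4) want 1×MEM +1rd +1wr — FU → AL3|MU0|ME0|BR1|rd1|wr0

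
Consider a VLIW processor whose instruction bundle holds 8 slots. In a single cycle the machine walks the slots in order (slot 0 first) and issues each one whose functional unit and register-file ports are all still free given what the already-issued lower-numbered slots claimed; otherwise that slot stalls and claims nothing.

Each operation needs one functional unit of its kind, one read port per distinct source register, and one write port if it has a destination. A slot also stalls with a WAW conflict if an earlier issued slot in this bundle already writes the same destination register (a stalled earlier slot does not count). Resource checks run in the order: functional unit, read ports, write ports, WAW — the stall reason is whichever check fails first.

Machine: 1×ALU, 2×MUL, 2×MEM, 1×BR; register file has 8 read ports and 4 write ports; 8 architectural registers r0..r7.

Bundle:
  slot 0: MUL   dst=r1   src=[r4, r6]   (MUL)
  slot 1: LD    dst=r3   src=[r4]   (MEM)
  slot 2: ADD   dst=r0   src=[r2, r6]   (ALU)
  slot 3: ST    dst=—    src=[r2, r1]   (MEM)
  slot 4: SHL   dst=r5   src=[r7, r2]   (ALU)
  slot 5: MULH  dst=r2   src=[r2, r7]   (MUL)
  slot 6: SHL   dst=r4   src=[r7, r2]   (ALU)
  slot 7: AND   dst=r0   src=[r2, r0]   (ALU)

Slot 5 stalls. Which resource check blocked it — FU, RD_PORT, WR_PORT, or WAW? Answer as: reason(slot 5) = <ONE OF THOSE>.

reason(slot 5) = RD_PORT

slot 0 (MUL): ISSUE — free A1,Mu1,Ld2,B1 rp6 wp3
slot 1 (MEM): ISSUE — free A1,Mu1,Ld1,B1 rp5 wp2
slot 2 (ALU): ISSUE — free A0,Mu1,Ld1,B1 rp3 wp1
slot 3 (MEM): ISSUE — free A0,Mu1,Ld0,B1 rp1 wp1
slot 4 (ALU): stall FU — free A0,Mu1,Ld0,B1 rp1 wp1
slot 5 (MUL): stall RD_PORT — free A0,Mu1,Ld0,B1 rp1 wp1
slot 6 (ALU): stall FU — free A0,Mu1,Ld0,B1 rp1 wp1
slot 7 (ALU): stall FU — free A0,Mu1,Ld0,B1 rp1 wp1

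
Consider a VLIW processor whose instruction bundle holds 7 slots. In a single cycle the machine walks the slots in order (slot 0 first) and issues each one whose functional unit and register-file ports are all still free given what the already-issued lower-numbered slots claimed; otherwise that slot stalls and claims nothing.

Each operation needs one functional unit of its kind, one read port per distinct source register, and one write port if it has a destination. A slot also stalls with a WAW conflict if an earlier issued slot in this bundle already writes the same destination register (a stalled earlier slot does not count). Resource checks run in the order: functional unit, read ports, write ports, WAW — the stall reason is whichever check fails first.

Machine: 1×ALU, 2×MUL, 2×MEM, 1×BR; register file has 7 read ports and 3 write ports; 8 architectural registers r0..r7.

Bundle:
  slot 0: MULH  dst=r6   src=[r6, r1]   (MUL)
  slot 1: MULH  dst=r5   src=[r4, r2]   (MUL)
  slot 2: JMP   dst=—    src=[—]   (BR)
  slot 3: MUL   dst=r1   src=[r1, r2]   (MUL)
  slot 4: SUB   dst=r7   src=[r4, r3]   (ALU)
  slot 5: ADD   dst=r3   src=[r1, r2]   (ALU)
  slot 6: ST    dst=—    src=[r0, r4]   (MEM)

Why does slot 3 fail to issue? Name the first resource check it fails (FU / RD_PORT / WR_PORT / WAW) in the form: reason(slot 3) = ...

[0] MUL needs rd=2 wr=1: ok; after: ALU=1 MUL=1 MEM=2 BR=1, R=5, W=2
[1] MUL needs rd=2 wr=1: ok; after: ALU=1 MUL=0 MEM=2 BR=1, R=3, W=1
[2] BR needs rd=0 wr=0: ok; after: ALU=1 MUL=0 MEM=2 BR=0, R=3, W=1
[3] MUL needs rd=2 wr=1: FU; after: ALU=1 MUL=0 MEM=2 BR=0, R=3, W=1
[4] ALU needs rd=2 wr=1: ok; after: ALU=0 MUL=0 MEM=2 BR=0, R=1, W=0
[5] ALU needs rd=2 wr=1: FU; after: ALU=0 MUL=0 MEM=2 BR=0, R=1, W=0
[6] MEM needs rd=2 wr=0: RD_PORT; after: ALU=0 MUL=0 MEM=2 BR=0, R=1, W=0

reason(slot 3) = FU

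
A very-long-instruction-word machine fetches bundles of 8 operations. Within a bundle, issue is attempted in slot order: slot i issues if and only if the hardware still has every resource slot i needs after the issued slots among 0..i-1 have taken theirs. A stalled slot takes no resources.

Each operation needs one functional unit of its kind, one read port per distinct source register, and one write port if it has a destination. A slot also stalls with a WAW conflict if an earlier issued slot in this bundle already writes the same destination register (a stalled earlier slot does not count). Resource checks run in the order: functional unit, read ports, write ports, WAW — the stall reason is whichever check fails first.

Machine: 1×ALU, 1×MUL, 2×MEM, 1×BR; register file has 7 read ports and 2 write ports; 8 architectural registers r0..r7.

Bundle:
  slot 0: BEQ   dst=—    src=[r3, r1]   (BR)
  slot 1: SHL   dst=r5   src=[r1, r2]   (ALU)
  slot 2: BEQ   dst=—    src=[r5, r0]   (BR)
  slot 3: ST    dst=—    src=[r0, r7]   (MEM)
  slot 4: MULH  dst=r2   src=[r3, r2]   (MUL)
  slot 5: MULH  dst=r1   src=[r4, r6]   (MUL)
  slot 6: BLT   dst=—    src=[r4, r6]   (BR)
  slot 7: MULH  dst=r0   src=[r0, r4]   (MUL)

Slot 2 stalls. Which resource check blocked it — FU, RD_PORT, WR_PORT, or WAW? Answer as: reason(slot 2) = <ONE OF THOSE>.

reason(slot 2) = FU

(0) want 1×BR +2rd +0wr — yes → AL1|MU1|ME2|BR0|rd5|wr2
(1) want 1×ALU +2rd +1wr — yes → AL0|MU1|ME2|BR0|rd3|wr1
(2) want 1×BR +2rd +0wr — FU → AL0|MU1|ME2|BR0|rd3|wr1
(3) want 1×MEM +2rd +0wr — yes → AL0|MU1|ME1|BR0|rd1|wr1
(4) want 1×MUL +2rd +1wr — RD_PORT → AL0|MU1|ME1|BR0|rd1|wr1
(5) want 1×MUL +2rd +1wr — RD_PORT → AL0|MU1|ME1|BR0|rd1|wr1
(6) want 1×BR +2rd +0wr — FU → AL0|MU1|ME1|BR0|rd1|wr1
(7) want 1×MUL +2rd +1wr — RD_PORT → AL0|MU1|ME1|BR0|rd1|wr1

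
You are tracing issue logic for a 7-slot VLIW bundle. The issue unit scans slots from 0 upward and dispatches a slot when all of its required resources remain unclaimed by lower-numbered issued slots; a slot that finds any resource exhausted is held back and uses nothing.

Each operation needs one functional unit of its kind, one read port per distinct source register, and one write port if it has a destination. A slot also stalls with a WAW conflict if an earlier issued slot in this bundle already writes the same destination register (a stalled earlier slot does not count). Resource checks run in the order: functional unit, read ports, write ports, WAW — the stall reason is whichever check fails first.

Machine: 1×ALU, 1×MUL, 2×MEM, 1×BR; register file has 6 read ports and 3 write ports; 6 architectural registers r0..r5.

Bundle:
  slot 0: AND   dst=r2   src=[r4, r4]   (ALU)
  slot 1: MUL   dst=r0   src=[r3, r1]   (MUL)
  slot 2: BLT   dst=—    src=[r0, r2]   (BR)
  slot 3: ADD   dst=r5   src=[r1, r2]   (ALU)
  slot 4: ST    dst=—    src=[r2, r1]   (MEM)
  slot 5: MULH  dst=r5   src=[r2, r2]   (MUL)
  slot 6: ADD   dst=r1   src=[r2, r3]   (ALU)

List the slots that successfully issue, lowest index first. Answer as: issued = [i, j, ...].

issued = [0, 1, 2]

#0 ALU src=r4,r4 dispatched  <A:0 Mu:1 Ld:2 B:1 rd:5 wr:2>
#1 MUL src=r3,r1 dispatched  <A:0 Mu:0 Ld:2 B:1 rd:3 wr:1>
#2 BR src=r0,r2 dispatched  <A:0 Mu:0 Ld:2 B:0 rd:1 wr:1>
#3 ALU src=r1,r2 held:FU  <A:0 Mu:0 Ld:2 B:0 rd:1 wr:1>
#4 MEM src=r2,r1 held:RD_PORT  <A:0 Mu:0 Ld:2 B:0 rd:1 wr:1>
#5 MUL src=r2,r2 held:FU  <A:0 Mu:0 Ld:2 B:0 rd:1 wr:1>
#6 ALU src=r2,r3 held:FU  <A:0 Mu:0 Ld:2 B:0 rd:1 wr:1>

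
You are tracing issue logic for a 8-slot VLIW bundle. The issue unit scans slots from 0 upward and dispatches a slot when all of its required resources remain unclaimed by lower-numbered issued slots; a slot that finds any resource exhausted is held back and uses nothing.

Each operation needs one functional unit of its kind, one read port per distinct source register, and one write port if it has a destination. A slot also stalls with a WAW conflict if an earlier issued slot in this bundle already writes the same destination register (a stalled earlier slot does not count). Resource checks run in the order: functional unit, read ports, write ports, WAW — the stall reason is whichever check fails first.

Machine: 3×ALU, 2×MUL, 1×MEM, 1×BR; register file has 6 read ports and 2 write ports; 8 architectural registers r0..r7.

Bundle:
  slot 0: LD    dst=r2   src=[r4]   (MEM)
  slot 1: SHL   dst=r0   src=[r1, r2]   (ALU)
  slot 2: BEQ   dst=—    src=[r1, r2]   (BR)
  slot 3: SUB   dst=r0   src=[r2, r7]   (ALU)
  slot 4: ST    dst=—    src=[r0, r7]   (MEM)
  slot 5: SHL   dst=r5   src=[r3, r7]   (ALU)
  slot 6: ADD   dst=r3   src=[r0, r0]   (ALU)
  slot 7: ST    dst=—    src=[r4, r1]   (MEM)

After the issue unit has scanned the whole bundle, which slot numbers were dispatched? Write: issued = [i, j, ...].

issued = [0, 1, 2]

[0] MEM needs rd=1 wr=1: ok; after: ALU=3 MUL=2 MEM=0 BR=1, R=5, W=1
[1] ALU needs rd=2 wr=1: ok; after: ALU=2 MUL=2 MEM=0 BR=1, R=3, W=0
[2] BR needs rd=2 wr=0: ok; after: ALU=2 MUL=2 MEM=0 BR=0, R=1, W=0
[3] ALU needs rd=2 wr=1: RD_PORT; after: ALU=2 MUL=2 MEM=0 BR=0, R=1, W=0
[4] MEM needs rd=2 wr=0: FU; after: ALU=2 MUL=2 MEM=0 BR=0, R=1, W=0
[5] ALU needs rd=2 wr=1: RD_PORT; after: ALU=2 MUL=2 MEM=0 BR=0, R=1, W=0
[6] ALU needs rd=1 wr=1: WR_PORT; after: ALU=2 MUL=2 MEM=0 BR=0, R=1, W=0
[7] MEM needs rd=2 wr=0: FU; after: ALU=2 MUL=2 MEM=0 BR=0, R=1, W=0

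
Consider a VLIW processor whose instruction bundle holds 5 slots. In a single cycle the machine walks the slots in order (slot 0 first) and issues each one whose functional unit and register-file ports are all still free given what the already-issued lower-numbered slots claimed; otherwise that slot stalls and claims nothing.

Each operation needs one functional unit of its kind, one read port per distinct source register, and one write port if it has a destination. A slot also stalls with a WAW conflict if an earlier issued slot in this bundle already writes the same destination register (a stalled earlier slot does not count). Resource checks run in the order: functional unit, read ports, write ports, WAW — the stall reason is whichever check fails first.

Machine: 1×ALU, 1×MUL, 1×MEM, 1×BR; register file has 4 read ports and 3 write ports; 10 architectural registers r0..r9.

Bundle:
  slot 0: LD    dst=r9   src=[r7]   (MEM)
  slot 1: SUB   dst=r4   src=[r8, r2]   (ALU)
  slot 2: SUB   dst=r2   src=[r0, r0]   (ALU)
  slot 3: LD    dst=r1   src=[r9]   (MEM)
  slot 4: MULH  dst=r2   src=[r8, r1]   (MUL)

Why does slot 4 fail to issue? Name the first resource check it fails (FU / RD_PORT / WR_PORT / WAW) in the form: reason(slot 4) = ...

reason(slot 4) = RD_PORT

[0] MEM needs rd=1 wr=1: ok; after: ALU=1 MUL=1 MEM=0 BR=1, R=3, W=2
[1] ALU needs rd=2 wr=1: ok; after: ALU=0 MUL=1 MEM=0 BR=1, R=1, W=1
[2] ALU needs rd=1 wr=1: FU; after: ALU=0 MUL=1 MEM=0 BR=1, R=1, W=1
[3] MEM needs rd=1 wr=1: FU; after: ALU=0 MUL=1 MEM=0 BR=1, R=1, W=1
[4] MUL needs rd=2 wr=1: RD_PORT; after: ALU=0 MUL=1 MEM=0 BR=1, R=1, W=1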